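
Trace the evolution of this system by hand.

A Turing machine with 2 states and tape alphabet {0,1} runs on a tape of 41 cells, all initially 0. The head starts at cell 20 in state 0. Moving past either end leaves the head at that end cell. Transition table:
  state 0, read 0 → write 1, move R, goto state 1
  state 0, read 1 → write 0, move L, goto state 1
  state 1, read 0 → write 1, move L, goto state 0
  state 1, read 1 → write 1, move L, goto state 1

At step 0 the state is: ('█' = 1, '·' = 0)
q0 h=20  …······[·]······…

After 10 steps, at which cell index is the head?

16

gen 0: q0 h=20  …······[·]······…
gen 1: q1 h=21  …·····█[·]······…
gen 2: q0 h=20  …······[█]█·····…
gen 3: q1 h=19  …······[·]·█····…
gen 4: q0 h=18  …······[·]█·█···…
gen 5: q1 h=19  …·····█[█]·█····…
gen 6: q1 h=18  …······[█]█·█···…
gen 7: q1 h=17  …······[·]██·█··…
gen 8: q0 h=16  …······[·]███·█·…
gen 9: q1 h=17  …·····█[█]██·█··…
gen 10: q1 h=16  …······[█]███·█·…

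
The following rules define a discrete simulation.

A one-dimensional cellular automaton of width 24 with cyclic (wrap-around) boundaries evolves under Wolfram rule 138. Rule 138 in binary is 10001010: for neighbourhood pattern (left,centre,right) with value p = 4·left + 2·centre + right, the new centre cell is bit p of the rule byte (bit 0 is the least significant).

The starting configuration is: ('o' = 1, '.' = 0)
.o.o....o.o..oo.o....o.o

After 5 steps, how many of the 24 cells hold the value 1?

[0] .o.o....o.o..oo.o....o.o
[1] .......o....oo......o...
[2] ......o....oo......o....
[3] .....o....oo......o.....
[4] ....o....oo......o......
[5] ...o....oo......o.......

4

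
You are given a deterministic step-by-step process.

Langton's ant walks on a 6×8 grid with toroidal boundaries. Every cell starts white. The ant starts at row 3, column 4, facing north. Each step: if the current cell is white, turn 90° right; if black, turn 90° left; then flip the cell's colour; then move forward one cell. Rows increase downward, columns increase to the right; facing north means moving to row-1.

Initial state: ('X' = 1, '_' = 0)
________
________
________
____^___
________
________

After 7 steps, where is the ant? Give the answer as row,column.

2,4

t=0: ________
________
________
____^___
________
________
t=1: ________
________
________
____X>__
________
________
t=2: ________
________
________
____XX__
_____v__
________
t=3: ________
________
________
____XX__
____<X__
________
t=4: ________
________
________
____^X__
____XX__
________
t=5: ________
________
________
___<_X__
____XX__
________
t=6: ________
________
___^____
___X_X__
____XX__
________
t=7: ________
________
___X>___
___X_X__
____XX__
________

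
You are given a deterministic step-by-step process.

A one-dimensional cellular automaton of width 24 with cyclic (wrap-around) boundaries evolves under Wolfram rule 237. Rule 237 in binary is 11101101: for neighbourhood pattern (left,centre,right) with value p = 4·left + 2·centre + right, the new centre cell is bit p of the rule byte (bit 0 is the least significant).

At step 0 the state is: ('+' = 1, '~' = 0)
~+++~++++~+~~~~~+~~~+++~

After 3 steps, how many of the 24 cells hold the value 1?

0) ~+++~++++~+~~~~~+~~~+++~
1) ~++++++++++~+++~+~+~+++~
2) ~++++++++++++++++++++++~
3) ~++++++++++++++++++++++~

22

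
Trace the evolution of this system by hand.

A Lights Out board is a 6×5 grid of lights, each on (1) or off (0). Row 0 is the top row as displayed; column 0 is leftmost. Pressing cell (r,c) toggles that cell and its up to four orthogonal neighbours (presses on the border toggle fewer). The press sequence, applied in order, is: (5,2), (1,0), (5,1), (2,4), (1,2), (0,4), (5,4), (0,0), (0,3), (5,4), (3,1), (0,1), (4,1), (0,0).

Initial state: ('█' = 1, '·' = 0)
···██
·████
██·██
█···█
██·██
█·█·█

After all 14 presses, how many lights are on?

step 0: ···██
·████
██·██
█···█
██·██
█·█·█
step 1: ···██
·████
██·██
█···█
█████
██·██
step 2: █··██
█·███
·█·██
█···█
█████
██·██
step 3: █··██
█·███
·█·██
█···█
█·███
··███
step 4: █··██
█·██·
·█···
█····
█·███
··███
step 5: █·███
██···
·██··
█····
█·███
··███
step 6: █·█··
██··█
·██··
█····
█·███
··███
step 7: █·█··
██··█
·██··
█····
█·██·
··█··
step 8: ·██··
·█··█
·██··
█····
█·██·
··█··
step 9: ·█·██
·█·██
·██··
█····
█·██·
··█··
step 10: ·█·██
·█·██
·██··
█····
█·███
··███
step 11: ·█·██
·█·██
··█··
·██··
█████
··███
step 12: █·███
···██
··█··
·██··
█████
··███
step 13: █·███
···██
··█··
··█··
···██
·████
step 14: ·████
█··██
··█··
··█··
···██
·████

15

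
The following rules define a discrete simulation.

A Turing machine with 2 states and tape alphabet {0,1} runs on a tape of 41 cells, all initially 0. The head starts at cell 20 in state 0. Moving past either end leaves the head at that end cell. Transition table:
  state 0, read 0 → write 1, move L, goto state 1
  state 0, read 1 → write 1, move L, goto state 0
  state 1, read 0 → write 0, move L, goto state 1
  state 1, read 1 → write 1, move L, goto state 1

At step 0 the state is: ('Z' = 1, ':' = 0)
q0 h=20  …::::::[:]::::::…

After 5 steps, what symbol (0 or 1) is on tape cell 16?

0

gen 0: q0 h=20  …::::::[:]::::::…
gen 1: q1 h=19  …::::::[:]Z:::::…
gen 2: q1 h=18  …::::::[:]:Z::::…
gen 3: q1 h=17  …::::::[:]::Z:::…
gen 4: q1 h=16  …::::::[:]:::Z::…
gen 5: q1 h=15  …::::::[:]::::Z:…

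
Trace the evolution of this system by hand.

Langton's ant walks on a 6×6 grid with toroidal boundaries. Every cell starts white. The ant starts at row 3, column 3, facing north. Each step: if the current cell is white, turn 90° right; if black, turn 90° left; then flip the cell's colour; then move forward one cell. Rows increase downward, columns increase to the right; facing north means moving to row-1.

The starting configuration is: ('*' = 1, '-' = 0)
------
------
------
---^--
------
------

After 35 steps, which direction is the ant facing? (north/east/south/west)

east

t=0: ------
------
------
---^--
------
------
t=1: ------
------
------
---*>-
------
------
t=2: ------
------
------
---**-
----v-
------
t=3: ------
------
------
---**-
---<*-
------
t=4: ------
------
------
---^*-
---**-
------
t=5: ------
------
------
--<-*-
---**-
------
t=6: ------
------
--^---
--*-*-
---**-
------
t=7: ------
------
--*>--
--*-*-
---**-
------
t=8: ------
------
--**--
--*v*-
---**-
------
t=9: ------
------
--**--
--<**-
---**-
------
t=10: ------
------
--**--
---**-
--v**-
------
t=11: ------
------
--**--
---**-
-<***-
------
t=12: ------
------
--**--
-^-**-
-****-
------
t=13: ------
------
--**--
-*>**-
-****-
------
t=14: ------
------
--**--
-****-
-*v**-
------
t=15: ------
------
--**--
-****-
-*->*-
------
t=16: ------
------
--**--
-**^*-
-*--*-
------
t=17: ------
------
--**--
-*<-*-
-*--*-
------
t=18: ------
------
--**--
-*--*-
-*v-*-
------
t=19: ------
------
--**--
-*--*-
-<*-*-
------
t=20: ------
------
--**--
-*--*-
--*-*-
-v----
t=21: ------
------
--**--
-*--*-
--*-*-
<*----
t=22: ------
------
--**--
-*--*-
^-*-*-
**----
t=23: ------
------
--**--
-*--*-
*>*-*-
**----
t=24: ------
------
--**--
-*--*-
***-*-
*v----
t=25: ------
------
--**--
-*--*-
***-*-
*->---
t=26: --v---
------
--**--
-*--*-
***-*-
*-*---
t=27: -<*---
------
--**--
-*--*-
***-*-
*-*---
t=28: -**---
------
--**--
-*--*-
***-*-
*^*---
t=29: -**---
------
--**--
-*--*-
***-*-
**>---
t=30: -**---
------
--**--
-*--*-
**^-*-
**----
t=31: -**---
------
--**--
-*--*-
*<--*-
**----
t=32: -**---
------
--**--
-*--*-
*---*-
*v----
t=33: -**---
------
--**--
-*--*-
*---*-
*->---
t=34: -*v---
------
--**--
-*--*-
*---*-
*-*---
t=35: -*->--
------
--**--
-*--*-
*---*-
*-*---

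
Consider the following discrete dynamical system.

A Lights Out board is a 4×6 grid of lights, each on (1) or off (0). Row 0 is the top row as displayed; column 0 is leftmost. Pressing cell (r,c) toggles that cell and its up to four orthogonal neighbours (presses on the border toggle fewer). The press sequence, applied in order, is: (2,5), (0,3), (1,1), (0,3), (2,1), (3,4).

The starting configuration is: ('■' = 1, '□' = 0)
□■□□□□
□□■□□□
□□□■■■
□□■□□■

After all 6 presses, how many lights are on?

11

step 0: □■□□□□
□□■□□□
□□□■■■
□□■□□■
step 1: □■□□□□
□□■□□■
□□□■□□
□□■□□□
step 2: □■■■■□
□□■■□■
□□□■□□
□□■□□□
step 3: □□■■■□
■■□■□■
□■□■□□
□□■□□□
step 4: □□□□□□
■■□□□■
□■□■□□
□□■□□□
step 5: □□□□□□
■□□□□■
■□■■□□
□■■□□□
step 6: □□□□□□
■□□□□■
■□■■■□
□■■■■■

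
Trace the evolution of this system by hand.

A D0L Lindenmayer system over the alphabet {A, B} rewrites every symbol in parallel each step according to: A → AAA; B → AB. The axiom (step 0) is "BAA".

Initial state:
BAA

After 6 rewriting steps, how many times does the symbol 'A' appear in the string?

1822

0) BAA
1) ABAAAAAA
2) AAAABAAAAAAAAAAAAAAAAAA
3) AAAAAAAAAAAAABAAAAAAAAAAAAAAAAAAAAAAAAAAAAAAAAAAAAAAAAAAAAAAAAAAAAAA
4) AAAAAAAAAAAAAAAAAAAAAAAAAAAAAAAAAAAAAAAABAAAAAAAAAAAAAAAAA…AAAAAAAAAAAAAAAAAAAAAAAAAAAAAAAAAAAAAAAAAAAAAAAAAAAAAAAAAA  (len 203)
5) AAAAAAAAAAAAAAAAAAAAAAAAAAAAAAAAAAAAAAAAAAAAAAAAAAAAAAAAAA…AAAAAAAAAAAAAAAAAAAAAAAAAAAAAAAAAAAAAAAAAAAAAAAAAAAAAAAAAA  (len 608)
6) AAAAAAAAAAAAAAAAAAAAAAAAAAAAAAAAAAAAAAAAAAAAAAAAAAAAAAAAAA…AAAAAAAAAAAAAAAAAAAAAAAAAAAAAAAAAAAAAAAAAAAAAAAAAAAAAAAAAA  (len 1823)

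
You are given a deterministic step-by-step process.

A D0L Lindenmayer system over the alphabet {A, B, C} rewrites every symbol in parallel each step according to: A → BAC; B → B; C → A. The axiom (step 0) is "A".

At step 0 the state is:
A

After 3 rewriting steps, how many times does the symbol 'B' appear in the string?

t=0: A
t=1: BAC
t=2: BBACA
t=3: BBBACABAC

4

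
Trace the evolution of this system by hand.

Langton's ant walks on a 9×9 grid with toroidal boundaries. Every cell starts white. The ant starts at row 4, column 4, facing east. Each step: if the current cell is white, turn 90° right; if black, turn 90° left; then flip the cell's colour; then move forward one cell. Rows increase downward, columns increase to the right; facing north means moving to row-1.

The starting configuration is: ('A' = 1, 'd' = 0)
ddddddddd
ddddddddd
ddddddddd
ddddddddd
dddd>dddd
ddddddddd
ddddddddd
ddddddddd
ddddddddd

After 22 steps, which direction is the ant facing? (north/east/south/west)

east

[0] ddddddddd
ddddddddd
ddddddddd
ddddddddd
dddd>dddd
ddddddddd
ddddddddd
ddddddddd
ddddddddd
[1] ddddddddd
ddddddddd
ddddddddd
ddddddddd
ddddAdddd
ddddvdddd
ddddddddd
ddddddddd
ddddddddd
[2] ddddddddd
ddddddddd
ddddddddd
ddddddddd
ddddAdddd
ddd<Adddd
ddddddddd
ddddddddd
ddddddddd
[3] ddddddddd
ddddddddd
ddddddddd
ddddddddd
ddd^Adddd
dddAAdddd
ddddddddd
ddddddddd
ddddddddd
[4] ddddddddd
ddddddddd
ddddddddd
ddddddddd
dddA>dddd
dddAAdddd
ddddddddd
ddddddddd
ddddddddd
[5] ddddddddd
ddddddddd
ddddddddd
dddd^dddd
dddAddddd
dddAAdddd
ddddddddd
ddddddddd
ddddddddd
[6] ddddddddd
ddddddddd
ddddddddd
ddddA>ddd
dddAddddd
dddAAdddd
ddddddddd
ddddddddd
ddddddddd
[7] ddddddddd
ddddddddd
ddddddddd
ddddAAddd
dddAdvddd
dddAAdddd
ddddddddd
ddddddddd
ddddddddd
[8] ddddddddd
ddddddddd
ddddddddd
ddddAAddd
dddA<Addd
dddAAdddd
ddddddddd
ddddddddd
ddddddddd
[9] ddddddddd
ddddddddd
ddddddddd
dddd^Addd
dddAAAddd
dddAAdddd
ddddddddd
ddddddddd
ddddddddd
[10] ddddddddd
ddddddddd
ddddddddd
ddd<dAddd
dddAAAddd
dddAAdddd
ddddddddd
ddddddddd
ddddddddd
[11] ddddddddd
ddddddddd
ddd^ddddd
dddAdAddd
dddAAAddd
dddAAdddd
ddddddddd
ddddddddd
ddddddddd
[12] ddddddddd
ddddddddd
dddA>dddd
dddAdAddd
dddAAAddd
dddAAdddd
ddddddddd
ddddddddd
ddddddddd
[13] ddddddddd
ddddddddd
dddAAdddd
dddAvAddd
dddAAAddd
dddAAdddd
ddddddddd
ddddddddd
ddddddddd
[14] ddddddddd
ddddddddd
dddAAdddd
ddd<AAddd
dddAAAddd
dddAAdddd
ddddddddd
ddddddddd
ddddddddd
[15] ddddddddd
ddddddddd
dddAAdddd
ddddAAddd
dddvAAddd
dddAAdddd
ddddddddd
ddddddddd
ddddddddd
[16] ddddddddd
ddddddddd
dddAAdddd
ddddAAddd
dddd>Addd
dddAAdddd
ddddddddd
ddddddddd
ddddddddd
[17] ddddddddd
ddddddddd
dddAAdddd
dddd^Addd
dddddAddd
dddAAdddd
ddddddddd
ddddddddd
ddddddddd
[18] ddddddddd
ddddddddd
dddAAdddd
ddd<dAddd
dddddAddd
dddAAdddd
ddddddddd
ddddddddd
ddddddddd
[19] ddddddddd
ddddddddd
ddd^Adddd
dddAdAddd
dddddAddd
dddAAdddd
ddddddddd
ddddddddd
ddddddddd
[20] ddddddddd
ddddddddd
dd<dAdddd
dddAdAddd
dddddAddd
dddAAdddd
ddddddddd
ddddddddd
ddddddddd
[21] ddddddddd
dd^dddddd
ddAdAdddd
dddAdAddd
dddddAddd
dddAAdddd
ddddddddd
ddddddddd
ddddddddd
[22] ddddddddd
ddA>ddddd
ddAdAdddd
dddAdAddd
dddddAddd
dddAAdddd
ddddddddd
ddddddddd
ddddddddd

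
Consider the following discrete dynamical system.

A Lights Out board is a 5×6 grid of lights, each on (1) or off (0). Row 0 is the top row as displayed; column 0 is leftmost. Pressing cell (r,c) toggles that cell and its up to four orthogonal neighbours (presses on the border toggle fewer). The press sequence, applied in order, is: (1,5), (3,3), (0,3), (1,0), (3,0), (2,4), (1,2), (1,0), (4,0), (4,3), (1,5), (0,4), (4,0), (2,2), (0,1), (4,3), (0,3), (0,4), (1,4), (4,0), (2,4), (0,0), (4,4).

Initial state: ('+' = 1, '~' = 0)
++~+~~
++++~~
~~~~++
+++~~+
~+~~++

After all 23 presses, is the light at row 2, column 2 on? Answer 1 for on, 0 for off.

0

gen 0: ++~+~~
++++~~
~~~~++
+++~~+
~+~~++
gen 1: ++~+~+
++++++
~~~~+~
+++~~+
~+~~++
gen 2: ++~+~+
++++++
~~~++~
++~+++
~+~+++
gen 3: +++~++
+++~++
~~~++~
++~+++
~+~+++
gen 4: ~++~++
~~+~++
+~~++~
++~+++
~+~+++
gen 5: ~++~++
~~+~++
~~~++~
~~~+++
++~+++
gen 6: ~++~++
~~+~~+
~~~~~+
~~~+~+
++~+++
gen 7: ~+~~++
~+~+~+
~~+~~+
~~~+~+
++~+++
gen 8: ++~~++
+~~+~+
+~+~~+
~~~+~+
++~+++
gen 9: ++~~++
+~~+~+
+~+~~+
+~~+~+
~~~+++
gen 10: ++~~++
+~~+~+
+~+~~+
+~~~~+
~~+~~+
gen 11: ++~~+~
+~~++~
+~+~~~
+~~~~+
~~+~~+
gen 12: ++~+~+
+~~+~~
+~+~~~
+~~~~+
~~+~~+
gen 13: ++~+~+
+~~+~~
+~+~~~
~~~~~+
+++~~+
gen 14: ++~+~+
+~++~~
++~+~~
~~+~~+
+++~~+
gen 15: ~~++~+
++++~~
++~+~~
~~+~~+
+++~~+
gen 16: ~~++~+
++++~~
++~+~~
~~++~+
++~+++
gen 17: ~~~~++
+++~~~
++~+~~
~~++~+
++~+++
gen 18: ~~~+~~
+++~+~
++~+~~
~~++~+
++~+++
gen 19: ~~~++~
++++~+
++~++~
~~++~+
++~+++
gen 20: ~~~++~
++++~+
++~++~
+~++~+
~~~+++
gen 21: ~~~++~
++++++
++~~~+
+~++++
~~~+++
gen 22: ++~++~
~+++++
++~~~+
+~++++
~~~+++
gen 23: ++~++~
~+++++
++~~~+
+~++~+
~~~~~~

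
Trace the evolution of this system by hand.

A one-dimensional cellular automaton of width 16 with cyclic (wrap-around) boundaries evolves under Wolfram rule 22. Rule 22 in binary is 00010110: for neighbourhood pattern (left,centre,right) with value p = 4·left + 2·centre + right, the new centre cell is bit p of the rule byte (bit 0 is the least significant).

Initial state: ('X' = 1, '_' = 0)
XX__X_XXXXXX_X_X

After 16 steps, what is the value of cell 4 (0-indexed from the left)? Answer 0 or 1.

1

0) XX__X_XXXXXX_X_X
1) __XXX________X__
2) _X___X______XXX_
3) XXX_XXX____X___X
4) _______X__XXX_X_
5) ______XXXX____XX
6) X____X____X__X__
7) XX__XXX__XXXXXXX
8) __XX___XX_______
9) _X__X_X__X______
10) XXXXX_XXXXX_____
11) ___________X___X
12) X_________XXX_XX
13) _X_______X______
14) XXX_____XXX_____
15) ___X___X___X___X
16) X_XXX_XXX_XXX_XX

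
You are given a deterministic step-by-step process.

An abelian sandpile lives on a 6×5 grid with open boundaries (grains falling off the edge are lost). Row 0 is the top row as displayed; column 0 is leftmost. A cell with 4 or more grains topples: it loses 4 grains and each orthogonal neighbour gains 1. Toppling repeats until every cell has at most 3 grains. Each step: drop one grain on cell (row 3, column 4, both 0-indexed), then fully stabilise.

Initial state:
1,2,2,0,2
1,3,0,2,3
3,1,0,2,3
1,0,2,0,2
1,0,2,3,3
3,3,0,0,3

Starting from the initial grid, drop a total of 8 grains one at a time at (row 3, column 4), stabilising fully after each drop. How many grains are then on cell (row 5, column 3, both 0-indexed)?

[0] 1,2,2,0,2
1,3,0,2,3
3,1,0,2,3
1,0,2,0,2
1,0,2,3,3
3,3,0,0,3
[1] 1,2,2,0,2
1,3,0,2,3
3,1,0,2,3
1,0,2,0,3
1,0,2,3,3
3,3,0,0,3
[2] 1,2,2,0,3
1,3,0,3,0
3,1,0,3,1
1,0,2,2,2
1,0,3,0,2
3,3,0,2,0
[3] 1,2,2,0,3
1,3,0,3,0
3,1,0,3,1
1,0,2,2,3
1,0,3,0,2
3,3,0,2,0
[4] 1,2,2,0,3
1,3,0,3,0
3,1,0,3,2
1,0,2,3,0
1,0,3,0,3
3,3,0,2,0
[5] 1,2,2,0,3
1,3,0,3,0
3,1,0,3,2
1,0,2,3,1
1,0,3,0,3
3,3,0,2,0
[6] 1,2,2,0,3
1,3,0,3,0
3,1,0,3,2
1,0,2,3,2
1,0,3,0,3
3,3,0,2,0
[7] 1,2,2,0,3
1,3,0,3,0
3,1,0,3,2
1,0,2,3,3
1,0,3,0,3
3,3,0,2,0
[8] 1,2,2,1,3
1,3,1,0,2
3,1,1,2,0
1,0,3,1,3
1,0,3,2,0
3,3,0,2,1

2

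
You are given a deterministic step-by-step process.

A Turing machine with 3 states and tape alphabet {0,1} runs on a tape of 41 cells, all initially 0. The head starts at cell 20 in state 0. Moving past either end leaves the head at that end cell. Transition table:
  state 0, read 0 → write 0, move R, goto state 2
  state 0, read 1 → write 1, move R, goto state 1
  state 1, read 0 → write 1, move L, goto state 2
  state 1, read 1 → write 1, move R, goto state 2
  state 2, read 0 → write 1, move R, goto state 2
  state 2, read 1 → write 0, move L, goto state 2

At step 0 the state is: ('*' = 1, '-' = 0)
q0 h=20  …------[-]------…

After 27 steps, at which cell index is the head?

gen 0: q0 h=20  …------[-]------…
gen 1: q2 h=21  …------[-]------…
gen 2: q2 h=22  …-----*[-]------…
gen 3: q2 h=23  …----**[-]------…
gen 4: q2 h=24  …---***[-]------…
gen 5: q2 h=25  …--****[-]------…
gen 6: q2 h=26  …-*****[-]------…
gen 7: q2 h=27  …******[-]------…
gen 8: q2 h=28  …******[-]------…
gen 9: q2 h=29  …******[-]------…
gen 10: q2 h=30  …******[-]------…
gen 11: q2 h=31  …******[-]------…
gen 12: q2 h=32  …******[-]------…
gen 13: q2 h=33  …******[-]------…
gen 14: q2 h=34  …******[-]------|
gen 15: q2 h=35  …******[-]-----|
gen 16: q2 h=36  …******[-]----|
gen 17: q2 h=37  …******[-]---|
gen 18: q2 h=38  …******[-]--|
gen 19: q2 h=39  …******[-]-|
gen 20: q2 h=40  …******[-]|
gen 21: q2 h=40  …******[*]|
gen 22: q2 h=39  …******[*]-|
gen 23: q2 h=38  …******[*]--|
gen 24: q2 h=37  …******[*]---|
gen 25: q2 h=36  …******[*]----|
gen 26: q2 h=35  …******[*]-----|
gen 27: q2 h=34  …******[*]------|

34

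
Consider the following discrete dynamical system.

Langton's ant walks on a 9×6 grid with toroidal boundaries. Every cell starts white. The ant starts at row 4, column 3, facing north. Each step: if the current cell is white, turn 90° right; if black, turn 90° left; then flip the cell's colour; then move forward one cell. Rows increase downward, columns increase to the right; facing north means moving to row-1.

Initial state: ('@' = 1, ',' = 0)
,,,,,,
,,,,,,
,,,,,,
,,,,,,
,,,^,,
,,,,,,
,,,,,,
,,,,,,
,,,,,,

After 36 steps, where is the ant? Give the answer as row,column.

gen 0: ,,,,,,
,,,,,,
,,,,,,
,,,,,,
,,,^,,
,,,,,,
,,,,,,
,,,,,,
,,,,,,
gen 1: ,,,,,,
,,,,,,
,,,,,,
,,,,,,
,,,@>,
,,,,,,
,,,,,,
,,,,,,
,,,,,,
gen 2: ,,,,,,
,,,,,,
,,,,,,
,,,,,,
,,,@@,
,,,,v,
,,,,,,
,,,,,,
,,,,,,
gen 3: ,,,,,,
,,,,,,
,,,,,,
,,,,,,
,,,@@,
,,,<@,
,,,,,,
,,,,,,
,,,,,,
gen 4: ,,,,,,
,,,,,,
,,,,,,
,,,,,,
,,,^@,
,,,@@,
,,,,,,
,,,,,,
,,,,,,
gen 5: ,,,,,,
,,,,,,
,,,,,,
,,,,,,
,,<,@,
,,,@@,
,,,,,,
,,,,,,
,,,,,,
gen 6: ,,,,,,
,,,,,,
,,,,,,
,,^,,,
,,@,@,
,,,@@,
,,,,,,
,,,,,,
,,,,,,
gen 7: ,,,,,,
,,,,,,
,,,,,,
,,@>,,
,,@,@,
,,,@@,
,,,,,,
,,,,,,
,,,,,,
gen 8: ,,,,,,
,,,,,,
,,,,,,
,,@@,,
,,@v@,
,,,@@,
,,,,,,
,,,,,,
,,,,,,
gen 9: ,,,,,,
,,,,,,
,,,,,,
,,@@,,
,,<@@,
,,,@@,
,,,,,,
,,,,,,
,,,,,,
gen 10: ,,,,,,
,,,,,,
,,,,,,
,,@@,,
,,,@@,
,,v@@,
,,,,,,
,,,,,,
,,,,,,
gen 11: ,,,,,,
,,,,,,
,,,,,,
,,@@,,
,,,@@,
,<@@@,
,,,,,,
,,,,,,
,,,,,,
gen 12: ,,,,,,
,,,,,,
,,,,,,
,,@@,,
,^,@@,
,@@@@,
,,,,,,
,,,,,,
,,,,,,
gen 13: ,,,,,,
,,,,,,
,,,,,,
,,@@,,
,@>@@,
,@@@@,
,,,,,,
,,,,,,
,,,,,,
gen 14: ,,,,,,
,,,,,,
,,,,,,
,,@@,,
,@@@@,
,@v@@,
,,,,,,
,,,,,,
,,,,,,
gen 15: ,,,,,,
,,,,,,
,,,,,,
,,@@,,
,@@@@,
,@,>@,
,,,,,,
,,,,,,
,,,,,,
gen 16: ,,,,,,
,,,,,,
,,,,,,
,,@@,,
,@@^@,
,@,,@,
,,,,,,
,,,,,,
,,,,,,
gen 17: ,,,,,,
,,,,,,
,,,,,,
,,@@,,
,@<,@,
,@,,@,
,,,,,,
,,,,,,
,,,,,,
gen 18: ,,,,,,
,,,,,,
,,,,,,
,,@@,,
,@,,@,
,@v,@,
,,,,,,
,,,,,,
,,,,,,
gen 19: ,,,,,,
,,,,,,
,,,,,,
,,@@,,
,@,,@,
,<@,@,
,,,,,,
,,,,,,
,,,,,,
gen 20: ,,,,,,
,,,,,,
,,,,,,
,,@@,,
,@,,@,
,,@,@,
,v,,,,
,,,,,,
,,,,,,
gen 21: ,,,,,,
,,,,,,
,,,,,,
,,@@,,
,@,,@,
,,@,@,
<@,,,,
,,,,,,
,,,,,,
gen 22: ,,,,,,
,,,,,,
,,,,,,
,,@@,,
,@,,@,
^,@,@,
@@,,,,
,,,,,,
,,,,,,
gen 23: ,,,,,,
,,,,,,
,,,,,,
,,@@,,
,@,,@,
@>@,@,
@@,,,,
,,,,,,
,,,,,,
gen 24: ,,,,,,
,,,,,,
,,,,,,
,,@@,,
,@,,@,
@@@,@,
@v,,,,
,,,,,,
,,,,,,
gen 25: ,,,,,,
,,,,,,
,,,,,,
,,@@,,
,@,,@,
@@@,@,
@,>,,,
,,,,,,
,,,,,,
gen 26: ,,,,,,
,,,,,,
,,,,,,
,,@@,,
,@,,@,
@@@,@,
@,@,,,
,,v,,,
,,,,,,
gen 27: ,,,,,,
,,,,,,
,,,,,,
,,@@,,
,@,,@,
@@@,@,
@,@,,,
,<@,,,
,,,,,,
gen 28: ,,,,,,
,,,,,,
,,,,,,
,,@@,,
,@,,@,
@@@,@,
@^@,,,
,@@,,,
,,,,,,
gen 29: ,,,,,,
,,,,,,
,,,,,,
,,@@,,
,@,,@,
@@@,@,
@@>,,,
,@@,,,
,,,,,,
gen 30: ,,,,,,
,,,,,,
,,,,,,
,,@@,,
,@,,@,
@@^,@,
@@,,,,
,@@,,,
,,,,,,
gen 31: ,,,,,,
,,,,,,
,,,,,,
,,@@,,
,@,,@,
@<,,@,
@@,,,,
,@@,,,
,,,,,,
gen 32: ,,,,,,
,,,,,,
,,,,,,
,,@@,,
,@,,@,
@,,,@,
@v,,,,
,@@,,,
,,,,,,
gen 33: ,,,,,,
,,,,,,
,,,,,,
,,@@,,
,@,,@,
@,,,@,
@,>,,,
,@@,,,
,,,,,,
gen 34: ,,,,,,
,,,,,,
,,,,,,
,,@@,,
,@,,@,
@,,,@,
@,@,,,
,@v,,,
,,,,,,
gen 35: ,,,,,,
,,,,,,
,,,,,,
,,@@,,
,@,,@,
@,,,@,
@,@,,,
,@,>,,
,,,,,,
gen 36: ,,,,,,
,,,,,,
,,,,,,
,,@@,,
,@,,@,
@,,,@,
@,@,,,
,@,@,,
,,,v,,

8,3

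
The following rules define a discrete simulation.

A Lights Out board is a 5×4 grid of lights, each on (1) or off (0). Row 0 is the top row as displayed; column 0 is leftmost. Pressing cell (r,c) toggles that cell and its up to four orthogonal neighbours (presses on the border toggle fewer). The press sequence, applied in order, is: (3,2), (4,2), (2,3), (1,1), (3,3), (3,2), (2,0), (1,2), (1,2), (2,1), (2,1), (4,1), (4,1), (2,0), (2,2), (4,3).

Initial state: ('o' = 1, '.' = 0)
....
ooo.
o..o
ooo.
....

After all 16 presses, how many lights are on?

9

step 0: ....
ooo.
o..o
ooo.
....
step 1: ....
ooo.
o.oo
o..o
..o.
step 2: ....
ooo.
o.oo
o.oo
.o.o
step 3: ....
oooo
o...
o.o.
.o.o
step 4: .o..
...o
oo..
o.o.
.o.o
step 5: .o..
...o
oo.o
o..o
.o..
step 6: .o..
...o
oooo
ooo.
.oo.
step 7: .o..
o..o
..oo
.oo.
.oo.
step 8: .oo.
ooo.
...o
.oo.
.oo.
step 9: .o..
o..o
..oo
.oo.
.oo.
step 10: .o..
oo.o
oo.o
..o.
.oo.
step 11: .o..
o..o
..oo
.oo.
.oo.
step 12: .o..
o..o
..oo
..o.
o...
step 13: .o..
o..o
..oo
.oo.
.oo.
step 14: .o..
...o
oooo
ooo.
.oo.
step 15: .o..
..oo
o...
oo..
.oo.
step 16: .o..
..oo
o...
oo.o
.o.o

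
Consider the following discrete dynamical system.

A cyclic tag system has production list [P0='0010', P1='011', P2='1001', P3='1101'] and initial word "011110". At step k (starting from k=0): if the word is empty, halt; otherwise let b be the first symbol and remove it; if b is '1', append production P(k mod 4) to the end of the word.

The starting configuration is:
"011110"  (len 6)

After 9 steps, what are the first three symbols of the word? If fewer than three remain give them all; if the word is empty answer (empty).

t=0: "011110"  (len 6)
t=1: "11110"  (len 5)
t=2: "1110011"  (len 7)
t=3: "1100111001"  (len 10)
t=4: "1001110011101"  (len 13)
t=5: "0011100111010010"  (len 16)
t=6: "011100111010010"  (len 15)
t=7: "11100111010010"  (len 14)
t=8: "11001110100101101"  (len 17)
t=9: "10011101001011010010"  (len 20)

100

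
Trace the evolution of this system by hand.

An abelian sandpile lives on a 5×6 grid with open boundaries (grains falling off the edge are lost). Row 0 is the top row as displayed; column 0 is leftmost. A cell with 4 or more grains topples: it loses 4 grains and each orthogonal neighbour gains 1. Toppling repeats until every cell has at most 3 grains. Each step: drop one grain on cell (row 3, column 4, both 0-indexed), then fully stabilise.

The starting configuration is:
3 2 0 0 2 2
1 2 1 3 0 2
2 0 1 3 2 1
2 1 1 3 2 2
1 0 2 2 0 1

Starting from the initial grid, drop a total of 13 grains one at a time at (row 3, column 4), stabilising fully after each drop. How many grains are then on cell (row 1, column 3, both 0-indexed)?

1

0) 3 2 0 0 2 2
1 2 1 3 0 2
2 0 1 3 2 1
2 1 1 3 2 2
1 0 2 2 0 1
1) 3 2 0 0 2 2
1 2 1 3 0 2
2 0 1 3 2 1
2 1 1 3 3 2
1 0 2 2 0 1
2) 3 2 0 1 2 2
1 2 2 0 2 2
2 0 2 2 0 2
2 1 2 1 2 3
1 0 2 3 1 1
3) 3 2 0 1 2 2
1 2 2 0 2 2
2 0 2 2 0 2
2 1 2 1 3 3
1 0 2 3 1 1
4) 3 2 0 1 2 2
1 2 2 0 2 2
2 0 2 2 1 3
2 1 2 2 1 0
1 0 2 3 2 2
5) 3 2 0 1 2 2
1 2 2 0 2 2
2 0 2 2 1 3
2 1 2 2 2 0
1 0 2 3 2 2
6) 3 2 0 1 2 2
1 2 2 0 2 2
2 0 2 2 1 3
2 1 2 2 3 0
1 0 2 3 2 2
7) 3 2 0 1 2 2
1 2 2 0 2 2
2 0 2 2 2 3
2 1 2 3 0 1
1 0 2 3 3 2
8) 3 2 0 1 2 2
1 2 2 0 2 2
2 0 2 2 2 3
2 1 2 3 1 1
1 0 2 3 3 2
9) 3 2 0 1 2 2
1 2 2 0 2 2
2 0 2 2 2 3
2 1 2 3 2 1
1 0 2 3 3 2
10) 3 2 0 1 2 2
1 2 2 0 2 2
2 0 2 2 2 3
2 1 2 3 3 1
1 0 2 3 3 2
11) 3 2 0 1 2 2
1 2 2 0 2 2
2 0 2 3 3 3
2 1 3 1 2 2
1 0 3 1 1 3
12) 3 2 0 1 2 2
1 2 2 0 2 2
2 0 2 3 3 3
2 1 3 1 3 2
1 0 3 1 1 3
13) 3 2 0 1 2 2
1 2 2 1 3 3
2 0 3 0 2 1
2 1 3 3 2 1
1 0 3 1 3 0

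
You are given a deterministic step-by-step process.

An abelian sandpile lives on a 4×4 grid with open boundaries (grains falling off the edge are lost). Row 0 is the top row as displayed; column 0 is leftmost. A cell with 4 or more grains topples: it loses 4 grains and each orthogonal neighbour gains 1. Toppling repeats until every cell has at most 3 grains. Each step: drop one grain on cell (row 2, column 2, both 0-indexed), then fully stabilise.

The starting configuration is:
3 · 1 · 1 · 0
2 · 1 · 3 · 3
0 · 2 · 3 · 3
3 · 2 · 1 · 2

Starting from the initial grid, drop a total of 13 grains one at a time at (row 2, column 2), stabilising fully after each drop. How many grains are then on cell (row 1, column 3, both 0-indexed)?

[0] 3 · 1 · 1 · 0
2 · 1 · 3 · 3
0 · 2 · 3 · 3
3 · 2 · 1 · 2
[1] 3 · 1 · 2 · 1
2 · 2 · 1 · 1
0 · 3 · 2 · 1
3 · 2 · 2 · 3
[2] 3 · 1 · 2 · 1
2 · 2 · 1 · 1
0 · 3 · 3 · 1
3 · 2 · 2 · 3
[3] 3 · 1 · 2 · 1
2 · 3 · 2 · 1
1 · 0 · 1 · 2
3 · 3 · 3 · 3
[4] 3 · 1 · 2 · 1
2 · 3 · 2 · 1
1 · 0 · 2 · 2
3 · 3 · 3 · 3
[5] 3 · 1 · 2 · 1
2 · 3 · 2 · 1
1 · 0 · 3 · 2
3 · 3 · 3 · 3
[6] 3 · 1 · 2 · 1
2 · 3 · 3 · 2
2 · 2 · 2 · 0
0 · 1 · 2 · 1
[7] 3 · 1 · 2 · 1
2 · 3 · 3 · 2
2 · 2 · 3 · 0
0 · 1 · 2 · 1
[8] 3 · 2 · 3 · 1
3 · 1 · 1 · 3
3 · 0 · 2 · 1
0 · 2 · 3 · 1
[9] 3 · 2 · 3 · 1
3 · 1 · 1 · 3
3 · 0 · 3 · 1
0 · 2 · 3 · 1
[10] 3 · 2 · 3 · 1
3 · 1 · 2 · 3
3 · 1 · 1 · 2
0 · 3 · 0 · 2
[11] 3 · 2 · 3 · 1
3 · 1 · 2 · 3
3 · 1 · 2 · 2
0 · 3 · 0 · 2
[12] 3 · 2 · 3 · 1
3 · 1 · 2 · 3
3 · 1 · 3 · 2
0 · 3 · 0 · 2
[13] 3 · 2 · 3 · 1
3 · 1 · 3 · 3
3 · 2 · 0 · 3
0 · 3 · 1 · 2

3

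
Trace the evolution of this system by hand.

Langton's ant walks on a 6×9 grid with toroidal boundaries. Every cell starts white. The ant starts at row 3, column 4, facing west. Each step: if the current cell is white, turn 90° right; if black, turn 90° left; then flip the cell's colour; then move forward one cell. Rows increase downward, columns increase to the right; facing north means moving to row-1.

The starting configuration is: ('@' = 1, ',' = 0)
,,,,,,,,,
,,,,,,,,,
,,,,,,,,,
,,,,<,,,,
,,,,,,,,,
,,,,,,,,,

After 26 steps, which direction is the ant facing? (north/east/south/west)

east

gen 0: ,,,,,,,,,
,,,,,,,,,
,,,,,,,,,
,,,,<,,,,
,,,,,,,,,
,,,,,,,,,
gen 1: ,,,,,,,,,
,,,,,,,,,
,,,,^,,,,
,,,,@,,,,
,,,,,,,,,
,,,,,,,,,
gen 2: ,,,,,,,,,
,,,,,,,,,
,,,,@>,,,
,,,,@,,,,
,,,,,,,,,
,,,,,,,,,
gen 3: ,,,,,,,,,
,,,,,,,,,
,,,,@@,,,
,,,,@v,,,
,,,,,,,,,
,,,,,,,,,
gen 4: ,,,,,,,,,
,,,,,,,,,
,,,,@@,,,
,,,,<@,,,
,,,,,,,,,
,,,,,,,,,
gen 5: ,,,,,,,,,
,,,,,,,,,
,,,,@@,,,
,,,,,@,,,
,,,,v,,,,
,,,,,,,,,
gen 6: ,,,,,,,,,
,,,,,,,,,
,,,,@@,,,
,,,,,@,,,
,,,<@,,,,
,,,,,,,,,
gen 7: ,,,,,,,,,
,,,,,,,,,
,,,,@@,,,
,,,^,@,,,
,,,@@,,,,
,,,,,,,,,
gen 8: ,,,,,,,,,
,,,,,,,,,
,,,,@@,,,
,,,@>@,,,
,,,@@,,,,
,,,,,,,,,
gen 9: ,,,,,,,,,
,,,,,,,,,
,,,,@@,,,
,,,@@@,,,
,,,@v,,,,
,,,,,,,,,
gen 10: ,,,,,,,,,
,,,,,,,,,
,,,,@@,,,
,,,@@@,,,
,,,@,>,,,
,,,,,,,,,
gen 11: ,,,,,,,,,
,,,,,,,,,
,,,,@@,,,
,,,@@@,,,
,,,@,@,,,
,,,,,v,,,
gen 12: ,,,,,,,,,
,,,,,,,,,
,,,,@@,,,
,,,@@@,,,
,,,@,@,,,
,,,,<@,,,
gen 13: ,,,,,,,,,
,,,,,,,,,
,,,,@@,,,
,,,@@@,,,
,,,@^@,,,
,,,,@@,,,
gen 14: ,,,,,,,,,
,,,,,,,,,
,,,,@@,,,
,,,@@@,,,
,,,@@>,,,
,,,,@@,,,
gen 15: ,,,,,,,,,
,,,,,,,,,
,,,,@@,,,
,,,@@^,,,
,,,@@,,,,
,,,,@@,,,
gen 16: ,,,,,,,,,
,,,,,,,,,
,,,,@@,,,
,,,@<,,,,
,,,@@,,,,
,,,,@@,,,
gen 17: ,,,,,,,,,
,,,,,,,,,
,,,,@@,,,
,,,@,,,,,
,,,@v,,,,
,,,,@@,,,
gen 18: ,,,,,,,,,
,,,,,,,,,
,,,,@@,,,
,,,@,,,,,
,,,@,>,,,
,,,,@@,,,
gen 19: ,,,,,,,,,
,,,,,,,,,
,,,,@@,,,
,,,@,,,,,
,,,@,@,,,
,,,,@v,,,
gen 20: ,,,,,,,,,
,,,,,,,,,
,,,,@@,,,
,,,@,,,,,
,,,@,@,,,
,,,,@,>,,
gen 21: ,,,,,,v,,
,,,,,,,,,
,,,,@@,,,
,,,@,,,,,
,,,@,@,,,
,,,,@,@,,
gen 22: ,,,,,<@,,
,,,,,,,,,
,,,,@@,,,
,,,@,,,,,
,,,@,@,,,
,,,,@,@,,
gen 23: ,,,,,@@,,
,,,,,,,,,
,,,,@@,,,
,,,@,,,,,
,,,@,@,,,
,,,,@^@,,
gen 24: ,,,,,@@,,
,,,,,,,,,
,,,,@@,,,
,,,@,,,,,
,,,@,@,,,
,,,,@@>,,
gen 25: ,,,,,@@,,
,,,,,,,,,
,,,,@@,,,
,,,@,,,,,
,,,@,@^,,
,,,,@@,,,
gen 26: ,,,,,@@,,
,,,,,,,,,
,,,,@@,,,
,,,@,,,,,
,,,@,@@>,
,,,,@@,,,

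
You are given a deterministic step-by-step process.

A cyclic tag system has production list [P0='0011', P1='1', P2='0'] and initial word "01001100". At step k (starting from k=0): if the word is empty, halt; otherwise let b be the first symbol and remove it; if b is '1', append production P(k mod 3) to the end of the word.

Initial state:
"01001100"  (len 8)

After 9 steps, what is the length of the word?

0) "01001100"  (len 8)
1) "1001100"  (len 7)
2) "0011001"  (len 7)
3) "011001"  (len 6)
4) "11001"  (len 5)
5) "10011"  (len 5)
6) "00110"  (len 5)
7) "0110"  (len 4)
8) "110"  (len 3)
9) "100"  (len 3)

3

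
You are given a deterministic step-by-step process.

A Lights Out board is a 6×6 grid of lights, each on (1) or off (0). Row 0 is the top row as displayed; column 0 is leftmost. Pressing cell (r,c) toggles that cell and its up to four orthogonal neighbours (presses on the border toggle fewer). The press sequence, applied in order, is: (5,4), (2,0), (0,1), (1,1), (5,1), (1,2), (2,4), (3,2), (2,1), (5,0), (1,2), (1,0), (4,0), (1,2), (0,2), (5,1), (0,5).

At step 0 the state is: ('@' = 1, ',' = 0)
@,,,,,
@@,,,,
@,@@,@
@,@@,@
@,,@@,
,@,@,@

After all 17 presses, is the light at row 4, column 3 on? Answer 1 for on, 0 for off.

1

step 0: @,,,,,
@@,,,,
@,@@,@
@,@@,@
@,,@@,
,@,@,@
step 1: @,,,,,
@@,,,,
@,@@,@
@,@@,@
@,,@,,
,@,,@,
step 2: @,,,,,
,@,,,,
,@@@,@
,,@@,@
@,,@,,
,@,,@,
step 3: ,@@,,,
,,,,,,
,@@@,@
,,@@,@
@,,@,,
,@,,@,
step 4: ,,@,,,
@@@,,,
,,@@,@
,,@@,@
@,,@,,
,@,,@,
step 5: ,,@,,,
@@@,,,
,,@@,@
,,@@,@
@@,@,,
@,@,@,
step 6: ,,,,,,
@,,@,,
,,,@,@
,,@@,@
@@,@,,
@,@,@,
step 7: ,,,,,,
@,,@@,
,,,,@,
,,@@@@
@@,@,,
@,@,@,
step 8: ,,,,,,
@,,@@,
,,@,@,
,@,,@@
@@@@,,
@,@,@,
step 9: ,,,,,,
@@,@@,
@@,,@,
,,,,@@
@@@@,,
@,@,@,
step 10: ,,,,,,
@@,@@,
@@,,@,
,,,,@@
,@@@,,
,@@,@,
step 11: ,,@,,,
@,@,@,
@@@,@,
,,,,@@
,@@@,,
,@@,@,
step 12: @,@,,,
,@@,@,
,@@,@,
,,,,@@
,@@@,,
,@@,@,
step 13: @,@,,,
,@@,@,
,@@,@,
@,,,@@
@,@@,,
@@@,@,
step 14: @,,,,,
,,,@@,
,@,,@,
@,,,@@
@,@@,,
@@@,@,
step 15: @@@@,,
,,@@@,
,@,,@,
@,,,@@
@,@@,,
@@@,@,
step 16: @@@@,,
,,@@@,
,@,,@,
@,,,@@
@@@@,,
,,,,@,
step 17: @@@@@@
,,@@@@
,@,,@,
@,,,@@
@@@@,,
,,,,@,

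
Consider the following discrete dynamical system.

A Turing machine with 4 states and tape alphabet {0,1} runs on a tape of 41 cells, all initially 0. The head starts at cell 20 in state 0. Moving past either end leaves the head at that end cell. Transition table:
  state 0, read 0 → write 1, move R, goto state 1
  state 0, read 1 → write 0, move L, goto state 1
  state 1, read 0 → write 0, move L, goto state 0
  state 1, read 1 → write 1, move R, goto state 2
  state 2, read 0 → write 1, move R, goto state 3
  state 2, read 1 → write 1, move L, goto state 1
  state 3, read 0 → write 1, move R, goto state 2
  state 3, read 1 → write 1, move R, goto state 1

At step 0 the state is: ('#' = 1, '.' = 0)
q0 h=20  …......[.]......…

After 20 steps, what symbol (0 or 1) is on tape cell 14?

[0] q0 h=20  …......[.]......…
[1] q1 h=21  ….....#[.]......…
[2] q0 h=20  …......[#]......…
[3] q1 h=19  …......[.]......…
[4] q0 h=18  …......[.]......…
[5] q1 h=19  ….....#[.]......…
[6] q0 h=18  …......[#]......…
[7] q1 h=17  …......[.]......…
[8] q0 h=16  …......[.]......…
[9] q1 h=17  ….....#[.]......…
[10] q0 h=16  …......[#]......…
[11] q1 h=15  …......[.]......…
[12] q0 h=14  …......[.]......…
[13] q1 h=15  ….....#[.]......…
[14] q0 h=14  …......[#]......…
[15] q1 h=13  …......[.]......…
[16] q0 h=12  …......[.]......…
[17] q1 h=13  ….....#[.]......…
[18] q0 h=12  …......[#]......…
[19] q1 h=11  …......[.]......…
[20] q0 h=10  …......[.]......…

0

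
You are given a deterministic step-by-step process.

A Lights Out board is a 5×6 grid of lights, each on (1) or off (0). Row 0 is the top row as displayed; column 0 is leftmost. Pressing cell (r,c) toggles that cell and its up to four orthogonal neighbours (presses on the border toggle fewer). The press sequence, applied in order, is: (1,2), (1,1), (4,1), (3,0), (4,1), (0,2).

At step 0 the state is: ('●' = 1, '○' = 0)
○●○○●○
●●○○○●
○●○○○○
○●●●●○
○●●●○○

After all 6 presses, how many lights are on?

17

step 0: ○●○○●○
●●○○○●
○●○○○○
○●●●●○
○●●●○○
step 1: ○●●○●○
●○●●○●
○●●○○○
○●●●●○
○●●●○○
step 2: ○○●○●○
○●○●○●
○○●○○○
○●●●●○
○●●●○○
step 3: ○○●○●○
○●○●○●
○○●○○○
○○●●●○
●○○●○○
step 4: ○○●○●○
○●○●○●
●○●○○○
●●●●●○
○○○●○○
step 5: ○○●○●○
○●○●○●
●○●○○○
●○●●●○
●●●●○○
step 6: ○●○●●○
○●●●○●
●○●○○○
●○●●●○
●●●●○○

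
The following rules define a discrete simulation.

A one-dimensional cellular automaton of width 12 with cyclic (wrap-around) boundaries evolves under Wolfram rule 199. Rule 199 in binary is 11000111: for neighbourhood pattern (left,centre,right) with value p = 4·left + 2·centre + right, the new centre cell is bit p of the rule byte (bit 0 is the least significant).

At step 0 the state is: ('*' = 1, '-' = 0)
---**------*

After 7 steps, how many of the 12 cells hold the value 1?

7

gen 0: ---**------*
gen 1: -**-*-******
gen 2: --*-*--*****
gen 3: -**-*-*-****
gen 4: --*-*-*--***
gen 5: -**-*-*-*-**
gen 6: --*-*-*-*--*
gen 7: -**-*-*-*-**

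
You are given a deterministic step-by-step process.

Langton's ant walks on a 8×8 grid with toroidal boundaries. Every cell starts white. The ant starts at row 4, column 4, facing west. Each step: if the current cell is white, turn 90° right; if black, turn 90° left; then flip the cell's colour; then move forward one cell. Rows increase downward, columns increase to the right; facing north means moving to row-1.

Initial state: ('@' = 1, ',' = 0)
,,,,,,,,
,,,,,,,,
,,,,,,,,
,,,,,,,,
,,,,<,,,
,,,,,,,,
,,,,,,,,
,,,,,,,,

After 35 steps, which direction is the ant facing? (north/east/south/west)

north

gen 0: ,,,,,,,,
,,,,,,,,
,,,,,,,,
,,,,,,,,
,,,,<,,,
,,,,,,,,
,,,,,,,,
,,,,,,,,
gen 1: ,,,,,,,,
,,,,,,,,
,,,,,,,,
,,,,^,,,
,,,,@,,,
,,,,,,,,
,,,,,,,,
,,,,,,,,
gen 2: ,,,,,,,,
,,,,,,,,
,,,,,,,,
,,,,@>,,
,,,,@,,,
,,,,,,,,
,,,,,,,,
,,,,,,,,
gen 3: ,,,,,,,,
,,,,,,,,
,,,,,,,,
,,,,@@,,
,,,,@v,,
,,,,,,,,
,,,,,,,,
,,,,,,,,
gen 4: ,,,,,,,,
,,,,,,,,
,,,,,,,,
,,,,@@,,
,,,,<@,,
,,,,,,,,
,,,,,,,,
,,,,,,,,
gen 5: ,,,,,,,,
,,,,,,,,
,,,,,,,,
,,,,@@,,
,,,,,@,,
,,,,v,,,
,,,,,,,,
,,,,,,,,
gen 6: ,,,,,,,,
,,,,,,,,
,,,,,,,,
,,,,@@,,
,,,,,@,,
,,,<@,,,
,,,,,,,,
,,,,,,,,
gen 7: ,,,,,,,,
,,,,,,,,
,,,,,,,,
,,,,@@,,
,,,^,@,,
,,,@@,,,
,,,,,,,,
,,,,,,,,
gen 8: ,,,,,,,,
,,,,,,,,
,,,,,,,,
,,,,@@,,
,,,@>@,,
,,,@@,,,
,,,,,,,,
,,,,,,,,
gen 9: ,,,,,,,,
,,,,,,,,
,,,,,,,,
,,,,@@,,
,,,@@@,,
,,,@v,,,
,,,,,,,,
,,,,,,,,
gen 10: ,,,,,,,,
,,,,,,,,
,,,,,,,,
,,,,@@,,
,,,@@@,,
,,,@,>,,
,,,,,,,,
,,,,,,,,
gen 11: ,,,,,,,,
,,,,,,,,
,,,,,,,,
,,,,@@,,
,,,@@@,,
,,,@,@,,
,,,,,v,,
,,,,,,,,
gen 12: ,,,,,,,,
,,,,,,,,
,,,,,,,,
,,,,@@,,
,,,@@@,,
,,,@,@,,
,,,,<@,,
,,,,,,,,
gen 13: ,,,,,,,,
,,,,,,,,
,,,,,,,,
,,,,@@,,
,,,@@@,,
,,,@^@,,
,,,,@@,,
,,,,,,,,
gen 14: ,,,,,,,,
,,,,,,,,
,,,,,,,,
,,,,@@,,
,,,@@@,,
,,,@@>,,
,,,,@@,,
,,,,,,,,
gen 15: ,,,,,,,,
,,,,,,,,
,,,,,,,,
,,,,@@,,
,,,@@^,,
,,,@@,,,
,,,,@@,,
,,,,,,,,
gen 16: ,,,,,,,,
,,,,,,,,
,,,,,,,,
,,,,@@,,
,,,@<,,,
,,,@@,,,
,,,,@@,,
,,,,,,,,
gen 17: ,,,,,,,,
,,,,,,,,
,,,,,,,,
,,,,@@,,
,,,@,,,,
,,,@v,,,
,,,,@@,,
,,,,,,,,
gen 18: ,,,,,,,,
,,,,,,,,
,,,,,,,,
,,,,@@,,
,,,@,,,,
,,,@,>,,
,,,,@@,,
,,,,,,,,
gen 19: ,,,,,,,,
,,,,,,,,
,,,,,,,,
,,,,@@,,
,,,@,,,,
,,,@,@,,
,,,,@v,,
,,,,,,,,
gen 20: ,,,,,,,,
,,,,,,,,
,,,,,,,,
,,,,@@,,
,,,@,,,,
,,,@,@,,
,,,,@,>,
,,,,,,,,
gen 21: ,,,,,,,,
,,,,,,,,
,,,,,,,,
,,,,@@,,
,,,@,,,,
,,,@,@,,
,,,,@,@,
,,,,,,v,
gen 22: ,,,,,,,,
,,,,,,,,
,,,,,,,,
,,,,@@,,
,,,@,,,,
,,,@,@,,
,,,,@,@,
,,,,,<@,
gen 23: ,,,,,,,,
,,,,,,,,
,,,,,,,,
,,,,@@,,
,,,@,,,,
,,,@,@,,
,,,,@^@,
,,,,,@@,
gen 24: ,,,,,,,,
,,,,,,,,
,,,,,,,,
,,,,@@,,
,,,@,,,,
,,,@,@,,
,,,,@@>,
,,,,,@@,
gen 25: ,,,,,,,,
,,,,,,,,
,,,,,,,,
,,,,@@,,
,,,@,,,,
,,,@,@^,
,,,,@@,,
,,,,,@@,
gen 26: ,,,,,,,,
,,,,,,,,
,,,,,,,,
,,,,@@,,
,,,@,,,,
,,,@,@@>
,,,,@@,,
,,,,,@@,
gen 27: ,,,,,,,,
,,,,,,,,
,,,,,,,,
,,,,@@,,
,,,@,,,,
,,,@,@@@
,,,,@@,v
,,,,,@@,
gen 28: ,,,,,,,,
,,,,,,,,
,,,,,,,,
,,,,@@,,
,,,@,,,,
,,,@,@@@
,,,,@@<@
,,,,,@@,
gen 29: ,,,,,,,,
,,,,,,,,
,,,,,,,,
,,,,@@,,
,,,@,,,,
,,,@,@^@
,,,,@@@@
,,,,,@@,
gen 30: ,,,,,,,,
,,,,,,,,
,,,,,,,,
,,,,@@,,
,,,@,,,,
,,,@,<,@
,,,,@@@@
,,,,,@@,
gen 31: ,,,,,,,,
,,,,,,,,
,,,,,,,,
,,,,@@,,
,,,@,,,,
,,,@,,,@
,,,,@v@@
,,,,,@@,
gen 32: ,,,,,,,,
,,,,,,,,
,,,,,,,,
,,,,@@,,
,,,@,,,,
,,,@,,,@
,,,,@,>@
,,,,,@@,
gen 33: ,,,,,,,,
,,,,,,,,
,,,,,,,,
,,,,@@,,
,,,@,,,,
,,,@,,^@
,,,,@,,@
,,,,,@@,
gen 34: ,,,,,,,,
,,,,,,,,
,,,,,,,,
,,,,@@,,
,,,@,,,,
,,,@,,@>
,,,,@,,@
,,,,,@@,
gen 35: ,,,,,,,,
,,,,,,,,
,,,,,,,,
,,,,@@,,
,,,@,,,^
,,,@,,@,
,,,,@,,@
,,,,,@@,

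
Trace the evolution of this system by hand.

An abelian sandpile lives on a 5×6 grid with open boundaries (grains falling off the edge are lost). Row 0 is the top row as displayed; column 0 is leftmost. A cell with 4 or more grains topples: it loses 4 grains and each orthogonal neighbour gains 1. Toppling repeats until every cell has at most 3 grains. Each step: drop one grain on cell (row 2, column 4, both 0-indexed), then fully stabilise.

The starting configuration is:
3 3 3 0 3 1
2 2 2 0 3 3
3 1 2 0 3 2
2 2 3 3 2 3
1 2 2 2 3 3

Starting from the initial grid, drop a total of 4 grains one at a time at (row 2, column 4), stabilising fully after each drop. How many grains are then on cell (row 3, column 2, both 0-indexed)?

step 0: 3 3 3 0 3 1
2 2 2 0 3 3
3 1 2 0 3 2
2 2 3 3 2 3
1 2 2 2 3 3
step 1: 3 3 3 1 0 3
2 2 2 1 2 1
3 1 3 2 3 1
2 3 1 2 2 2
1 3 0 1 2 1
step 2: 3 3 3 1 0 3
2 2 2 1 3 1
3 1 3 3 0 2
2 3 1 2 3 2
1 3 0 1 2 1
step 3: 3 3 3 1 0 3
2 2 2 1 3 1
3 1 3 3 1 2
2 3 1 2 3 2
1 3 0 1 2 1
step 4: 3 3 3 1 0 3
2 2 2 1 3 1
3 1 3 3 2 2
2 3 1 2 3 2
1 3 0 1 2 1

1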